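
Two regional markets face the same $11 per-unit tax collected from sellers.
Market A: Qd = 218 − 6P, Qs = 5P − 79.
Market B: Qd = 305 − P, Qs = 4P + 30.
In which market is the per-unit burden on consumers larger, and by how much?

Market A: pre-tax P* = $27, Q* = 56; post-tax Q = 26; per-unit burden on consumers = $5.
Market B: pre-tax P* = $55, Q* = 250; post-tax Q = 241.2; per-unit burden on consumers = $8.8.
Difference: $5 vs $8.8 → market B is larger by $3.8.

Market B, by $3.8.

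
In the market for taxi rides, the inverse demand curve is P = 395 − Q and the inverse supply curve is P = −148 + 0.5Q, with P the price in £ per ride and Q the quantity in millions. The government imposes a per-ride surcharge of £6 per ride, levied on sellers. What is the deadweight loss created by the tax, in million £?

Deadweight loss = £12 million.

Rewrite in direct form: Qd = 395 − P and Qs = 2P + 296.
Before the tax: set 395 − P = 2P + 296 → P* = £33, Q* = 362.
With the tax collected from sellers, supply shifts: Qs = 2(P − 6) + 296.
New equilibrium: consumers pay £37, sellers receive £31, Q = 358. (Wedge: Pb − Ps = 6.)
Quantity falls by |ΔQ| = |362 − 358| = 4.
DWL = ½ · t · |ΔQ| = ½ · 6 · 4 = £12.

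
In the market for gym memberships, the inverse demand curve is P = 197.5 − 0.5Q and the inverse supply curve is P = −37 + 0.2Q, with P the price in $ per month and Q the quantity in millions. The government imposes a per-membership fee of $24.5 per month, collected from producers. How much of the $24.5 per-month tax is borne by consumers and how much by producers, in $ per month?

Inverting to Q(P) form: Qd = 395 − 2P; Qs = 5P + 185.
Before the tax: set 395 − 2P = 5P + 185 → P* = $30, Q* = 335.
With the tax collected from producers, supply shifts: Qs = 5(P − 24.5) + 185.
New equilibrium: consumers pay $47.5, producers receive $23, Q = 300. (Wedge: Pb − Ps = 24.5.)
Burden on consumers: $17.5; on producers: $7. (They sum to $24.5.)

Consumers bear $17.5 per month; producers bear $7 per month.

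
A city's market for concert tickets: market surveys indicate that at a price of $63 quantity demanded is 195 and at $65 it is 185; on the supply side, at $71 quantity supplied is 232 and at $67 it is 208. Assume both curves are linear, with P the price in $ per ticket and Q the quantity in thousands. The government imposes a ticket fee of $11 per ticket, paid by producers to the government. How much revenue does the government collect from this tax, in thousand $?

Demand slope: (185 − 195)/(65 − 63) = -5, so Qd = 510 − 5P.
Supply slope: (208 − 232)/(67 − 71) = 6, so Qs = 6P − 194.
Before the tax: set 510 − 5P = 6P − 194 → P* = $64, Q* = 190.
With the tax collected from producers, supply shifts: Qs = 6(P − 11) − 194.
New equilibrium: consumers pay $70, producers receive $59, Q = 160. (Wedge: Pb − Ps = 11.)
Revenue = t · Q = 11 · 160 = $1760.

Tax revenue = $1760 thousand.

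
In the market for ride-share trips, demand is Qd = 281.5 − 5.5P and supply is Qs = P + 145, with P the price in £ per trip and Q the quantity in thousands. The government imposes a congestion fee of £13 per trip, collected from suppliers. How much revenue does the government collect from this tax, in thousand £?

Tax revenue = £2015 thousand.

Before the tax: set 281.5 − 5.5P = P + 145 → P* = £21, Q* = 166.
With the tax collected from suppliers, supply shifts: Qs = (P − 13) + 145.
Solving gives Q = 155 with buyers paying £23 and suppliers receiving £10 (the £13 wedge).
Revenue = t · Q = 13 · 155 = £2015.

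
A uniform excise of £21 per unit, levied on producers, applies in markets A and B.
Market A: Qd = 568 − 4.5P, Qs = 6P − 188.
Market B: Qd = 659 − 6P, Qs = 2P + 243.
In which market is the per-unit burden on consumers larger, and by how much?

Market A: pre-tax P* = £72, Q* = 244; post-tax Q = 190; per-unit burden on consumers = £12.
Market B: pre-tax P* = £52, Q* = 347; post-tax Q = 315.5; per-unit burden on consumers = £5.25.
Difference: £12 vs £5.25 → market A is larger by £6.75.

Market A, by £6.75.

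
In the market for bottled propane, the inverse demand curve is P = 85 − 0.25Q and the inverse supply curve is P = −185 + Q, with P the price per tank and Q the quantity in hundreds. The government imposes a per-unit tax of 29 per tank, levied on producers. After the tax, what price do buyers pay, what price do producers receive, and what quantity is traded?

Buyers pay 36.8; producers receive 7.8; quantity = 192.8.

Rewrite in direct form: Qd = 340 − 4P and Qs = P + 185.
Before the tax: set 340 − 4P = P + 185 → P* = 31, Q* = 216.
With the tax collected from producers, supply shifts: Qs = (P − 29) + 185.
Solving gives Q = 192.8 with buyers paying 36.8 and producers receiving 7.8 (the 29 wedge).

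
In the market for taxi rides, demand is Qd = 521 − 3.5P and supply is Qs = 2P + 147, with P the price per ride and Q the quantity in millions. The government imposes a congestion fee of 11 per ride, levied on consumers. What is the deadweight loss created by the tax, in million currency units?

Deadweight loss = 77 million.

Without the tax, 521 − 3.5P = 2P + 147 gives 5.5P = 374, so P* = 68 and Q* = 283.
With the tax collected from consumers, demand (in seller-price terms) shifts: Qd = 521 − 3.5(P + 11).
Solving gives Q = 269 with consumers paying 72 and sellers receiving 61 (the 11 wedge).
Quantity falls by |ΔQ| = |283 − 269| = 14.
DWL = ½ · t · |ΔQ| = ½ · 11 · 14 = 77.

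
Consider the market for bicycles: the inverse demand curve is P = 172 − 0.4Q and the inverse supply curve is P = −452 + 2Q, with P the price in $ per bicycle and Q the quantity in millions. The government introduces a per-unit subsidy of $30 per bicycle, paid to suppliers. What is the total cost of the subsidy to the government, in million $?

Inverting to Q(P) form: Qd = 430 − 2.5P; Qs = 0.5P + 226.
Without the subsidy, 430 − 2.5P = 0.5P + 226 gives 3P = 204, so P* = $68 and Q* = 260.
With a per-unit subsidy paid to suppliers, each receives P + 30 per unit sold, so supply becomes Qs = 0.5(P + 30) + 226.
New equilibrium: buyers pay $63, suppliers receive $93, Q = 272.5. (Wedge: Pb − Ps = −30.)
Outlay = t · Q = 30 · 272.5 = $8175.

Government outlay = $8175 million.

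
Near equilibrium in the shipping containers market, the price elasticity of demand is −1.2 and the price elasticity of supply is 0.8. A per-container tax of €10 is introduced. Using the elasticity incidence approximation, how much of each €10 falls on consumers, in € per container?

Consumers bear ≈ €4 per container.

Incidence ratio: consumers' share ≈ εs / (εs + |εd|) = 0.8 / (0.8 + 1.2) = 0.4.
So consumers bear ≈ 0.4 × €10 = €4; producers bear €6.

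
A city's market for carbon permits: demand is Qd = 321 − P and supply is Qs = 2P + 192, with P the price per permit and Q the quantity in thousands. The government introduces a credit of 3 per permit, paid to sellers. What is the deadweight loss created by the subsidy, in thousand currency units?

Without the subsidy, 321 − P = 2P + 192 gives 3P = 129, so P* = 43 and Q* = 278.
With a per-unit subsidy paid to sellers, each receives P + 3 per unit sold, so supply becomes Qs = 2(P + 3) + 192.
New equilibrium: consumers pay 41, sellers receive 44, Q = 280. (Wedge: Pb − Ps = −3.)
Quantity rises by |ΔQ| = |278 − 280| = 2.
DWL = ½ · t · |ΔQ| = ½ · 3 · 2 = 3.

Deadweight loss = 3 thousand.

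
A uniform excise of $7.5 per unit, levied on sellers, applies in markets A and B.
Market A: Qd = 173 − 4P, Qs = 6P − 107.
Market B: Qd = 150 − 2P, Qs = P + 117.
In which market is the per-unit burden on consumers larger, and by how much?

Market A: pre-tax P* = $28, Q* = 61; post-tax Q = 43; per-unit burden on consumers = $4.5.
Market B: pre-tax P* = $11, Q* = 128; post-tax Q = 123; per-unit burden on consumers = $2.5.
Difference: $4.5 vs $2.5 → market A is larger by $2.

Market A, by $2.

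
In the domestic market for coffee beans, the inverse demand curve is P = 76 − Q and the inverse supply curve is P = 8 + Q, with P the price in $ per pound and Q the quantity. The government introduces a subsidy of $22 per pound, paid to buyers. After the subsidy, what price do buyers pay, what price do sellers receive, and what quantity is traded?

Buyers pay $31; sellers receive $53; quantity = 45.

Rewrite in direct form: Qd = 76 − P and Qs = P − 8.
Before the subsidy: set 76 − P = P − 8 → P* = $42, Q* = 34.
With a per-unit subsidy paid to buyers, each effectively pays P − 22, so demand becomes Qd = 76 − (P − 22).
Solving gives Q = 45 with buyers paying $31 and sellers receiving $53 (the $22 wedge).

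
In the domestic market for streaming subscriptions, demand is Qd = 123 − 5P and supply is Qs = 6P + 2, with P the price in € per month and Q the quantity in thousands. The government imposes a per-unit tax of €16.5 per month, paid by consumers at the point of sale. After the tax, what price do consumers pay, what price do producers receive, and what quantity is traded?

Consumers pay €20; producers receive €3.5; quantity = 23.

Before the tax: set 123 − 5P = 6P + 2 → P* = €11, Q* = 68.
With the tax collected from consumers, demand (in seller-price terms) shifts: Qd = 123 − 5(P + 16.5).
New equilibrium: consumers pay €20, producers receive €3.5, Q = 23. (Wedge: Pb − Ps = 16.5.)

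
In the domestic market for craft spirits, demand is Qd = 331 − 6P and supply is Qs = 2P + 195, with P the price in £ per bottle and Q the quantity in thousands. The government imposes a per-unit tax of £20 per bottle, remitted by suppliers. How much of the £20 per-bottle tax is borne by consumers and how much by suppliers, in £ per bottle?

Before the tax: set 331 − 6P = 2P + 195 → P* = £17, Q* = 229.
With the tax collected from suppliers, supply shifts: Qs = 2(P − 20) + 195.
New equilibrium: consumers pay £22, suppliers receive £2, Q = 199. (Wedge: Pb − Ps = 20.)
Burden on consumers: £5; on suppliers: £15. (They sum to £20.)
The less price-elastic side of the market bears the larger share of a per-unit tax.

Consumers bear £5 per bottle; suppliers bear £15 per bottle.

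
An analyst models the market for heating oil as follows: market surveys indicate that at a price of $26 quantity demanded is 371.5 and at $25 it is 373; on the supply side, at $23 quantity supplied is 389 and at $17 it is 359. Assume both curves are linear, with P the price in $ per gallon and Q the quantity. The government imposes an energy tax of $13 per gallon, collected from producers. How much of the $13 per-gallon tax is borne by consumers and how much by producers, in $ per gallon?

Demand slope: (373 − 371.5)/(25 − 26) = -1.5, so Qd = 410.5 − 1.5P.
Supply slope: (359 − 389)/(17 − 23) = 5, so Qs = 5P + 274.
Before the tax: set 410.5 − 1.5P = 5P + 274 → P* = $21, Q* = 379.
With the tax collected from producers, supply shifts: Qs = 5(P − 13) + 274.
New equilibrium: consumers pay $31, producers receive $18, Q = 364. (Wedge: Pb − Ps = 13.)
Burden on consumers: $10; on producers: $3. (They sum to $13.)
The less price-elastic side of the market bears the larger share of a per-unit tax.

Consumers bear $10 per gallon; producers bear $3 per gallon.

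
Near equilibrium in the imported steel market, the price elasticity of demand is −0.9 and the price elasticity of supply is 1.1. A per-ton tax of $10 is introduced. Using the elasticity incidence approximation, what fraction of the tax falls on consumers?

Consumers' share ≈ 0.55.

Incidence ratio: consumers' share ≈ εs / (εs + |εd|) = 1.1 / (1.1 + 0.9) = 0.55.
Supply is the more elastic side, so consumers bear the larger share.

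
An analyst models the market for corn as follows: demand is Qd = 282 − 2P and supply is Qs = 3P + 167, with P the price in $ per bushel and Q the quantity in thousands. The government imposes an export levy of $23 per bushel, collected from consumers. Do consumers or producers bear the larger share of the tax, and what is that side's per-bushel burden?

Consumers bear the larger share: $13.8 per bushel.

Without the tax, 282 − 2P = 3P + 167 gives 5P = 115, so P* = $23 and Q* = 236.
With the tax collected from consumers, demand (in seller-price terms) shifts: Qd = 282 − 2(P + 23).
Solving gives Q = 208.4 with consumers paying $36.8 and producers receiving $13.8 (the $23 wedge).
Per-bushel burden: consumers $13.8, producers $9.2.
Consumers take the larger share because demand is less price-elastic here (demand slope 2 vs supply slope 3).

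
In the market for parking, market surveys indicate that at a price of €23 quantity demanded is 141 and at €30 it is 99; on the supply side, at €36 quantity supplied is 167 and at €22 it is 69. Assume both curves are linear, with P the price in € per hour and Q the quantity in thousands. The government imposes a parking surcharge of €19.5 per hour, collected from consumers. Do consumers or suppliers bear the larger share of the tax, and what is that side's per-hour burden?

Consumers bear the larger share: €10.5 per hour.

Demand slope: (99 − 141)/(30 − 23) = -6, so Qd = 279 − 6P.
Supply slope: (69 − 167)/(22 − 36) = 7, so Qs = 7P − 85.
Without the tax, 279 − 6P = 7P − 85 gives 13P = 364, so P* = €28 and Q* = 111.
With the tax collected from consumers, demand (in seller-price terms) shifts: Qd = 279 − 6(P + 19.5).
Solving gives Q = 48 with consumers paying €38.5 and suppliers receiving €19 (the €19.5 wedge).
Per-hour burden: consumers €10.5, suppliers €9.
Consumers take the larger share because demand is less price-elastic here (demand slope 6 vs supply slope 7).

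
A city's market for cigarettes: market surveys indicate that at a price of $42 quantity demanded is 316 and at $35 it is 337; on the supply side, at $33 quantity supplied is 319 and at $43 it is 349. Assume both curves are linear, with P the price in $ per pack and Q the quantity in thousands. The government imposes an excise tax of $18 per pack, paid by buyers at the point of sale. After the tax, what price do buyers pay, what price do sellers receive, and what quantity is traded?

Demand slope: (337 − 316)/(35 − 42) = -3, so Qd = 442 − 3P.
Supply slope: (349 − 319)/(43 − 33) = 3, so Qs = 3P + 220.
Without the tax, 442 − 3P = 3P + 220 gives 6P = 222, so P* = $37 and Q* = 331.
With the tax collected from buyers, demand (in seller-price terms) shifts: Qd = 442 − 3(P + 18).
New equilibrium: buyers pay $46, sellers receive $28, Q = 304. (Wedge: Pb − Ps = 18.)
The less price-elastic side of the market bears the larger share of a per-unit tax.

Buyers pay $46; sellers receive $28; quantity = 304.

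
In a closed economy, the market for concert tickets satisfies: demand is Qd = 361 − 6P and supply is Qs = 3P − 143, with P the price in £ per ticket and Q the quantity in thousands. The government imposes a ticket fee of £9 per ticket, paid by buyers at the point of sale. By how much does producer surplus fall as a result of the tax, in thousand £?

Producer surplus falls by £96 thousand.

Before the tax: set 361 − 6P = 3P − 143 → P* = £56, Q* = 25.
With the tax collected from buyers, demand (in seller-price terms) shifts: Qd = 361 − 6(P + 9).
Solving gives Q = 7 with buyers paying £59 and suppliers receiving £50 (the £9 wedge).
ΔPS is the trapezoid between Q = 7 and Q = 25 of height £6: ½ · (25 + 7) · 6 = £96.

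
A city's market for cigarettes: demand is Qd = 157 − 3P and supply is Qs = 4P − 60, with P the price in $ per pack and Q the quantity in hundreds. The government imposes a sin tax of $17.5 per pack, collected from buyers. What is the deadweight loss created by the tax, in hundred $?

Deadweight loss = $262.5 hundred.

Before the tax: set 157 − 3P = 4P − 60 → P* = $31, Q* = 64.
With the tax collected from buyers, demand (in seller-price terms) shifts: Qd = 157 − 3(P + 17.5).
Solving gives Q = 34 with buyers paying $41 and sellers receiving $23.5 (the $17.5 wedge).
Quantity falls by |ΔQ| = |64 − 34| = 30.
DWL = ½ · t · |ΔQ| = ½ · 17.5 · 30 = $262.5.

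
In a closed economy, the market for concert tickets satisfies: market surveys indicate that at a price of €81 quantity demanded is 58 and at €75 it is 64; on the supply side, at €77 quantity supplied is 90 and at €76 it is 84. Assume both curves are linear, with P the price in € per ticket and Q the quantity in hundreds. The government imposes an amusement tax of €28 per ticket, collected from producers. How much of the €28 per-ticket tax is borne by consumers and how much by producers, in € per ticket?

Demand slope: (64 − 58)/(75 − 81) = -1, so Qd = 139 − P.
Supply slope: (84 − 90)/(76 − 77) = 6, so Qs = 6P − 372.
Without the tax, 139 − P = 6P − 372 gives 7P = 511, so P* = €73 and Q* = 66.
With the tax collected from producers, supply shifts: Qs = 6(P − 28) − 372.
New equilibrium: consumers pay €97, producers receive €69, Q = 42. (Wedge: Pb − Ps = 28.)
Burden on consumers: €24; on producers: €4. (They sum to €28.)

Consumers bear €24 per ticket; producers bear €4 per ticket.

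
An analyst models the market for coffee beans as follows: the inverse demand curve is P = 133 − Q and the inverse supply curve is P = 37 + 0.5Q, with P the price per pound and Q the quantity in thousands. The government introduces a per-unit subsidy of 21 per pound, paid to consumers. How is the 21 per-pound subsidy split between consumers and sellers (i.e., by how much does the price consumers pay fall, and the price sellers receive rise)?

Consumers gain 14 per pound; sellers gain 7 per pound.

Rewrite in direct form: Qd = 133 − P and Qs = 2P − 74.
Without the subsidy, 133 − P = 2P − 74 gives 3P = 207, so P* = 69 and Q* = 64.
With a per-unit subsidy paid to consumers, each effectively pays P − 21, so demand becomes Qd = 133 − (P − 21).
New equilibrium: consumers pay 55, sellers receive 76, Q = 78. (Wedge: Pb − Ps = −21.)
Gain to consumers: 14; to sellers: 7. (They sum to 21.)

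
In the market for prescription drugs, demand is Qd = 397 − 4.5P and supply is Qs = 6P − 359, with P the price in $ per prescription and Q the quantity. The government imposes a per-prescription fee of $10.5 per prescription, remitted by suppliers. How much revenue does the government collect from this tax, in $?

Before the tax: set 397 − 4.5P = 6P − 359 → P* = $72, Q* = 73.
With the tax collected from suppliers, supply shifts: Qs = 6(P − 10.5) − 359.
Solving gives Q = 46 with buyers paying $78 and suppliers receiving $67.5 (the $10.5 wedge).
Revenue = t · Q = 10.5 · 46 = $483.

Tax revenue = $483.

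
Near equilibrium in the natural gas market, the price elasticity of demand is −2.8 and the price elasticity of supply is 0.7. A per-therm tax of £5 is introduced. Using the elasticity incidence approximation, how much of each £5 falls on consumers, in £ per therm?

Consumers bear ≈ £1 per therm.

Incidence ratio: consumers' share ≈ εs / (εs + |εd|) = 0.7 / (0.7 + 2.8) = 0.2.
So consumers bear ≈ 0.2 × £5 = £1; sellers bear £4.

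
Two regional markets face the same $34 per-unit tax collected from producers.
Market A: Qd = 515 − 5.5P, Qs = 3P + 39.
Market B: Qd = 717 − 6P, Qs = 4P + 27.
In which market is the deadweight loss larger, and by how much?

Market B, by $265.2.

Market A: pre-tax P* = $56, Q* = 207; post-tax Q = 141; deadweight loss = $1122.
Market B: pre-tax P* = $69, Q* = 303; post-tax Q = 221.4; deadweight loss = $1387.2.
Difference: $1122 vs $1387.2 → market B is larger by $265.2.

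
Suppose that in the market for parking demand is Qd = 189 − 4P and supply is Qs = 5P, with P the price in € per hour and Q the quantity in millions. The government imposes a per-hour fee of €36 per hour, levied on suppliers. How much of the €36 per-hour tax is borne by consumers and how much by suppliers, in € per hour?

Consumers bear €20 per hour; suppliers bear €16 per hour.

Before the tax: set 189 − 4P = 5P → P* = €21, Q* = 105.
With the tax collected from suppliers, supply shifts: Qs = 5(P − 36).
New equilibrium: consumers pay €41, suppliers receive €5, Q = 25. (Wedge: Pb − Ps = 36.)
Burden on consumers: €20; on suppliers: €16. (They sum to €36.)
The less price-elastic side of the market bears the larger share of a per-unit tax.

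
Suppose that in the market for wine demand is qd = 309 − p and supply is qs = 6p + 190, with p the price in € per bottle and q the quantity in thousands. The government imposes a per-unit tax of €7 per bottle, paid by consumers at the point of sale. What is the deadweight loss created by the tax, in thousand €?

Deadweight loss = €21 thousand.

Without the tax, 309 − p = 6p + 190 gives 7p = 119, so p* = €17 and q* = 292.
With the tax collected from consumers, demand (in seller-price terms) shifts: qd = 309 − (p + 7).
New equilibrium: consumers pay €23, suppliers receive €16, q = 286. (Wedge: pb − ps = 7.)
Quantity falls by |ΔQ| = |292 − 286| = 6.
DWL = ½ · t · |ΔQ| = ½ · 7 · 6 = €21.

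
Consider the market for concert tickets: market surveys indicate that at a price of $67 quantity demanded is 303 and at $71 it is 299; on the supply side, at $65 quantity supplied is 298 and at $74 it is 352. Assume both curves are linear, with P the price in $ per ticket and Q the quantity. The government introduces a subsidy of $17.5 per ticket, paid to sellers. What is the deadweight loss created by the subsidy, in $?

Demand slope: (299 − 303)/(71 − 67) = -1, so Qd = 370 − P.
Supply slope: (352 − 298)/(74 − 65) = 6, so Qs = 6P − 92.
Without the subsidy, 370 − P = 6P − 92 gives 7P = 462, so P* = $66 and Q* = 304.
With a per-unit subsidy paid to sellers, each receives P + 17.5 per unit sold, so supply becomes Qs = 6(P + 17.5) − 92.
Solving gives Q = 319 with consumers paying $51 and sellers receiving $68.5 (the $17.5 wedge).
Quantity rises by |ΔQ| = |304 − 319| = 15.
DWL = ½ · t · |ΔQ| = ½ · 17.5 · 15 = $131.25.

Deadweight loss = $131.25.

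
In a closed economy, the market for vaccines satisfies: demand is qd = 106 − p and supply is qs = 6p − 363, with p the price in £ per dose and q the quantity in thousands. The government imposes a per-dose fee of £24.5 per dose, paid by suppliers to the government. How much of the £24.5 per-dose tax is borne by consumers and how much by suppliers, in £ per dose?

Without the tax, 106 − p = 6p − 363 gives 7p = 469, so p* = £67 and q* = 39.
With the tax collected from suppliers, supply shifts: qs = 6(p − 24.5) − 363.
New equilibrium: consumers pay £88, suppliers receive £63.5, q = 18. (Wedge: pb − ps = 24.5.)
Burden on consumers: £21; on suppliers: £3.5. (They sum to £24.5.)
The less price-elastic side of the market bears the larger share of a per-unit tax.

Consumers bear £21 per dose; suppliers bear £3.5 per dose.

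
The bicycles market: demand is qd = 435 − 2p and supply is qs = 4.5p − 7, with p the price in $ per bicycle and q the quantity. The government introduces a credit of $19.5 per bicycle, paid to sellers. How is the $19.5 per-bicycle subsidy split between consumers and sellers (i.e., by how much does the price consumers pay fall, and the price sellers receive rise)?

Consumers gain $13.5 per bicycle; sellers gain $6 per bicycle.

Before the subsidy: set 435 − 2p = 4.5p − 7 → p* = $68, q* = 299.
With a per-unit subsidy paid to sellers, each receives p + 19.5 per unit sold, so supply becomes qs = 4.5(p + 19.5) − 7.
Solving gives q = 326 with consumers paying $54.5 and sellers receiving $74 (the $19.5 wedge).
Gain to consumers: $13.5; to sellers: $6. (They sum to $19.5.)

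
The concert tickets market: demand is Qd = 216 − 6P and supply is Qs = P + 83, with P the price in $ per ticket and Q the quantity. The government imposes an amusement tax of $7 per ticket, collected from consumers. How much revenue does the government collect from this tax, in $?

Without the tax, 216 − 6P = P + 83 gives 7P = 133, so P* = $19 and Q* = 102.
With the tax collected from consumers, demand (in seller-price terms) shifts: Qd = 216 − 6(P + 7).
Solving gives Q = 96 with consumers paying $20 and suppliers receiving $13 (the $7 wedge).
Revenue = t · Q = 7 · 96 = $672.

Tax revenue = $672.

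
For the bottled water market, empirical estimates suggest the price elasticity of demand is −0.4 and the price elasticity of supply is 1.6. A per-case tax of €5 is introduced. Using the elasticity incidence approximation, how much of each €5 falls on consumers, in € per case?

Incidence ratio: consumers' share ≈ εs / (εs + |εd|) = 1.6 / (1.6 + 0.4) = 0.8.
So consumers bear ≈ 0.8 × €5 = €4; suppliers bear €1.

Consumers bear ≈ €4 per case.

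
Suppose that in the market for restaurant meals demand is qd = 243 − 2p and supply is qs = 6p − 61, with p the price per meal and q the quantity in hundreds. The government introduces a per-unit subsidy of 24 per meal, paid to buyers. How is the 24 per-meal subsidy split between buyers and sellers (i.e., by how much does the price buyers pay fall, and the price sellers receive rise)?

Buyers gain 18 per meal; sellers gain 6 per meal.

Before the subsidy: set 243 − 2p = 6p − 61 → p* = 38, q* = 167.
With a per-unit subsidy paid to buyers, each effectively pays p − 24, so demand becomes qd = 243 − 2(p − 24).
Solving gives q = 203 with buyers paying 20 and sellers receiving 44 (the 24 wedge).
Gain to buyers: 18; to sellers: 6. (They sum to 24.)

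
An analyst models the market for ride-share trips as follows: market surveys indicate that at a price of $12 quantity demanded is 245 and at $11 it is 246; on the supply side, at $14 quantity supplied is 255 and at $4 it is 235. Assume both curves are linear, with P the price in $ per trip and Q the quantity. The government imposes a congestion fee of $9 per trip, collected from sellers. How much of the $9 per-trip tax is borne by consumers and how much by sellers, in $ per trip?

Consumers bear $6 per trip; sellers bear $3 per trip.

Demand slope: (246 − 245)/(11 − 12) = -1, so Qd = 257 − P.
Supply slope: (235 − 255)/(4 − 14) = 2, so Qs = 2P + 227.
Without the tax, 257 − P = 2P + 227 gives 3P = 30, so P* = $10 and Q* = 247.
With the tax collected from sellers, supply shifts: Qs = 2(P − 9) + 227.
Solving gives Q = 241 with consumers paying $16 and sellers receiving $7 (the $9 wedge).
Burden on consumers: $6; on sellers: $3. (They sum to $9.)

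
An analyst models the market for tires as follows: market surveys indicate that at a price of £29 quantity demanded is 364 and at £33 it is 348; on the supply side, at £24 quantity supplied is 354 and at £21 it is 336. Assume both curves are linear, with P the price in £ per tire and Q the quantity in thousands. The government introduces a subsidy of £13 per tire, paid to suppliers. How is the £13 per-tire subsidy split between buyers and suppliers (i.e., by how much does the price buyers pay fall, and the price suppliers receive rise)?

Demand slope: (348 − 364)/(33 − 29) = -4, so Qd = 480 − 4P.
Supply slope: (336 − 354)/(21 − 24) = 6, so Qs = 6P + 210.
Without the subsidy, 480 − 4P = 6P + 210 gives 10P = 270, so P* = £27 and Q* = 372.
With a per-unit subsidy paid to suppliers, each receives P + 13 per unit sold, so supply becomes Qs = 6(P + 13) + 210.
New equilibrium: buyers pay £19.2, suppliers receive £32.2, Q = 403.2. (Wedge: Pb − Ps = −13.)
Gain to buyers: £7.8; to suppliers: £5.2. (They sum to £13.)

Buyers gain £7.8 per tire; suppliers gain £5.2 per tire.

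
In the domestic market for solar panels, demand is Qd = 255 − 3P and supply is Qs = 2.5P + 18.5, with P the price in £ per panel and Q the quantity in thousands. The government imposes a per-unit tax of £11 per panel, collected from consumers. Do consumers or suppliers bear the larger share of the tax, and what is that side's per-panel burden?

Without the tax, 255 − 3P = 2.5P + 18.5 gives 5.5P = 236.5, so P* = £43 and Q* = 126.
With the tax collected from consumers, demand (in seller-price terms) shifts: Qd = 255 − 3(P + 11).
Solving gives Q = 111 with consumers paying £48 and suppliers receiving £37 (the £11 wedge).
Per-panel burden: consumers £5, suppliers £6.
Suppliers take the larger share because supply is less price-elastic here (demand slope 3 vs supply slope 2.5).

Suppliers bear the larger share: £6 per panel.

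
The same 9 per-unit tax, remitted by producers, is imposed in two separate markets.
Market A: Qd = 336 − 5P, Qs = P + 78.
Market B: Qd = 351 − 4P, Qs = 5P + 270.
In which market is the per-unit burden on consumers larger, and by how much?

Market A: pre-tax P* = 43, Q* = 121; post-tax Q = 113.5; per-unit burden on consumers = 1.5.
Market B: pre-tax P* = 9, Q* = 315; post-tax Q = 295; per-unit burden on consumers = 5.
Difference: 1.5 vs 5 → market B is larger by 3.5.

Market B, by 3.5.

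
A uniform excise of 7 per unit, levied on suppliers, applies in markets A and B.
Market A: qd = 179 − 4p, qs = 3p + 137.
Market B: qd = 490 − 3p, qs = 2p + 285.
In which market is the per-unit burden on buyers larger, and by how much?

Market A, by 0.2.

Market A: pre-tax p* = 6, q* = 155; post-tax q = 143; per-unit burden on buyers = 3.
Market B: pre-tax p* = 41, q* = 367; post-tax q = 358.6; per-unit burden on buyers = 2.8.
Difference: 3 vs 2.8 → market A is larger by 0.2.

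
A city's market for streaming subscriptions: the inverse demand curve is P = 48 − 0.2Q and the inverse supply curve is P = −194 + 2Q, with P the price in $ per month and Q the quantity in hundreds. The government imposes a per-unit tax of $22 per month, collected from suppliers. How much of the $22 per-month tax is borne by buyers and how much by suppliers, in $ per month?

Buyers bear $2 per month; suppliers bear $20 per month.

Rewrite in direct form: Qd = 240 − 5P and Qs = 0.5P + 97.
Before the tax: set 240 − 5P = 0.5P + 97 → P* = $26, Q* = 110.
With the tax collected from suppliers, supply shifts: Qs = 0.5(P − 22) + 97.
Solving gives Q = 100 with buyers paying $28 and suppliers receiving $6 (the $22 wedge).
Burden on buyers: $2; on suppliers: $20. (They sum to $22.)
The less price-elastic side of the market bears the larger share of a per-unit tax.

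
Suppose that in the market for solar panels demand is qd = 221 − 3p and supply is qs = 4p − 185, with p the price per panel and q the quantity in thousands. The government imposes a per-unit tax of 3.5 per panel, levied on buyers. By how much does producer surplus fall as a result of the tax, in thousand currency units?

Producer surplus falls by 66 thousand.

Without the tax, 221 − 3p = 4p − 185 gives 7p = 406, so p* = 58 and q* = 47.
With the tax collected from buyers, demand (in seller-price terms) shifts: qd = 221 − 3(p + 3.5).
Solving gives q = 41 with buyers paying 60 and producers receiving 56.5 (the 3.5 wedge).
ΔPS is the trapezoid between Q = 41 and Q = 47 of height 1.5: ½ · (47 + 41) · 1.5 = 66.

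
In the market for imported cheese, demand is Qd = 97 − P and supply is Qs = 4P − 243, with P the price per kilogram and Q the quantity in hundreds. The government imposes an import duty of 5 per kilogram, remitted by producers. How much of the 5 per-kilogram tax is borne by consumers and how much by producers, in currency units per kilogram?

Without the tax, 97 − P = 4P − 243 gives 5P = 340, so P* = 68 and Q* = 29.
With the tax collected from producers, supply shifts: Qs = 4(P − 5) − 243.
New equilibrium: consumers pay 72, producers receive 67, Q = 25. (Wedge: Pb − Ps = 5.)
Burden on consumers: 4; on producers: 1. (They sum to 5.)

Consumers bear 4 per kilogram; producers bear 1 per kilogram.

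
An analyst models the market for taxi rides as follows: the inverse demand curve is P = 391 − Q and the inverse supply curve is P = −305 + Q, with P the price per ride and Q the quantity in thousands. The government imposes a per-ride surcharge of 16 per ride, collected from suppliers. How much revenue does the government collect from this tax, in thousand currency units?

Tax revenue = 5440 thousand.

Rewrite in direct form: Qd = 391 − P and Qs = P + 305.
Before the tax: set 391 − P = P + 305 → P* = 43, Q* = 348.
With the tax collected from suppliers, supply shifts: Qs = (P − 16) + 305.
Solving gives Q = 340 with buyers paying 51 and suppliers receiving 35 (the 16 wedge).
Revenue = t · Q = 16 · 340 = 5440.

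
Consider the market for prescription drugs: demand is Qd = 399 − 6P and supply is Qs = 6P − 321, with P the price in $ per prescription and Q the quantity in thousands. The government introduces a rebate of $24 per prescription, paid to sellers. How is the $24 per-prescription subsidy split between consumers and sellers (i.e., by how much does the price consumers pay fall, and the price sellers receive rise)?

Consumers gain $12 per prescription; sellers gain $12 per prescription.

Before the subsidy: set 399 − 6P = 6P − 321 → P* = $60, Q* = 39.
With a per-unit subsidy paid to sellers, each receives P + 24 per unit sold, so supply becomes Qs = 6(P + 24) − 321.
New equilibrium: consumers pay $48, sellers receive $72, Q = 111. (Wedge: Pb − Ps = −24.)
Gain to consumers: $12; to sellers: $12. (They sum to $24.)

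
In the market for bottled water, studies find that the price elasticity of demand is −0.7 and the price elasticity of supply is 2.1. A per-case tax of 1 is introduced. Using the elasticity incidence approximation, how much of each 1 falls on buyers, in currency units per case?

Buyers bear ≈ 0.75 per case.

Incidence ratio: buyers' share ≈ εs / (εs + |εd|) = 2.1 / (2.1 + 0.7) = 0.75.
So buyers bear ≈ 0.75 × 1 = 0.75; sellers bear 0.25.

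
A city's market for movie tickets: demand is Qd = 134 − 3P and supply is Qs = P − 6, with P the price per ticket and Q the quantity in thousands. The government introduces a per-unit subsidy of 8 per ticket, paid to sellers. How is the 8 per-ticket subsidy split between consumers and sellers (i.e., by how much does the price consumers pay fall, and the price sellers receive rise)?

Without the subsidy, 134 − 3P = P − 6 gives 4P = 140, so P* = 35 and Q* = 29.
With a per-unit subsidy paid to sellers, each receives P + 8 per unit sold, so supply becomes Qs = (P + 8) − 6.
Solving gives Q = 35 with consumers paying 33 and sellers receiving 41 (the 8 wedge).
Gain to consumers: 2; to sellers: 6. (They sum to 8.)

Consumers gain 2 per ticket; sellers gain 6 per ticket.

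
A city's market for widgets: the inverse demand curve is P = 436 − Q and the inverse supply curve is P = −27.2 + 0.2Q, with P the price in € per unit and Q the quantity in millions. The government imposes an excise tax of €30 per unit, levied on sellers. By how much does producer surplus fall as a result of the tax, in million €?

Inverting to Q(P) form: Qd = 436 − P; Qs = 5P + 136.
Without the tax, 436 − P = 5P + 136 gives 6P = 300, so P* = €50 and Q* = 386.
With the tax collected from sellers, supply shifts: Qs = 5(P − 30) + 136.
Solving gives Q = 361 with consumers paying €75 and sellers receiving €45 (the €30 wedge).
ΔPS is the trapezoid between Q = 361 and Q = 386 of height €5: ½ · (386 + 361) · 5 = €1867.5.

Producer surplus falls by €1867.5 million.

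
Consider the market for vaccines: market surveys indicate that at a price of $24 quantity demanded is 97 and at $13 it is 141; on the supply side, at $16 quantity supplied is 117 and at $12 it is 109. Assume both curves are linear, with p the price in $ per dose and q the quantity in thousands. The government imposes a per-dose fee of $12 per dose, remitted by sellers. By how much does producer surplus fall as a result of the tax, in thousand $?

Producer surplus falls by $904 thousand.

Demand slope: (141 − 97)/(13 − 24) = -4, so qd = 193 − 4p.
Supply slope: (109 − 117)/(12 − 16) = 2, so qs = 2p + 85.
Without the tax, 193 − 4p = 2p + 85 gives 6p = 108, so p* = $18 and q* = 121.
With the tax collected from sellers, supply shifts: qs = 2(p − 12) + 85.
Solving gives q = 105 with buyers paying $22 and sellers receiving $10 (the $12 wedge).
ΔPS is the trapezoid between Q = 105 and Q = 121 of height $8: ½ · (121 + 105) · 8 = $904.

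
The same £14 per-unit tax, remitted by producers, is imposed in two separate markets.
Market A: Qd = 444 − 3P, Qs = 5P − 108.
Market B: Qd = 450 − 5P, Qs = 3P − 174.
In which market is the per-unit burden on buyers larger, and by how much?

Market A: pre-tax P* = £69, Q* = 237; post-tax Q = 210.75; per-unit burden on buyers = £8.75.
Market B: pre-tax P* = £78, Q* = 60; post-tax Q = 33.75; per-unit burden on buyers = £5.25.
Difference: £8.75 vs £5.25 → market A is larger by £3.5.

Market A, by £3.5.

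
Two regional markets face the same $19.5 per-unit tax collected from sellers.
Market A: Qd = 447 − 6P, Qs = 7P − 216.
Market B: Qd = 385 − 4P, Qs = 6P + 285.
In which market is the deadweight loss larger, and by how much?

Market A: pre-tax P* = $51, Q* = 141; post-tax Q = 78; deadweight loss = $614.25.
Market B: pre-tax P* = $10, Q* = 345; post-tax Q = 298.2; deadweight loss = $456.3.
Difference: $614.25 vs $456.3 → market A is larger by $157.95.

Market A, by $157.95.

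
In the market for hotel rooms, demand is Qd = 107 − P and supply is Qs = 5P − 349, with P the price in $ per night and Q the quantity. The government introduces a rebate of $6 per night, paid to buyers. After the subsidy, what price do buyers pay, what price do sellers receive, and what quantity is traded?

Before the subsidy: set 107 − P = 5P − 349 → P* = $76, Q* = 31.
With a per-unit subsidy paid to buyers, each effectively pays P − 6, so demand becomes Qd = 107 − (P − 6).
New equilibrium: buyers pay $71, sellers receive $77, Q = 36. (Wedge: Pb − Ps = −6.)

Buyers pay $71; sellers receive $77; quantity = 36.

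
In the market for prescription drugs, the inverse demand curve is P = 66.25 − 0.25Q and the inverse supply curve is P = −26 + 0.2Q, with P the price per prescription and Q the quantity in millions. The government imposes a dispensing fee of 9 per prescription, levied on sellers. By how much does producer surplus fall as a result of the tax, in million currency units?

Rewrite in direct form: Qd = 265 − 4P and Qs = 5P + 130.
Before the tax: set 265 − 4P = 5P + 130 → P* = 15, Q* = 205.
With the tax collected from sellers, supply shifts: Qs = 5(P − 9) + 130.
Solving gives Q = 185 with consumers paying 20 and sellers receiving 11 (the 9 wedge).
ΔPS is the trapezoid between Q = 185 and Q = 205 of height 4: ½ · (205 + 185) · 4 = 780.

Producer surplus falls by 780 million.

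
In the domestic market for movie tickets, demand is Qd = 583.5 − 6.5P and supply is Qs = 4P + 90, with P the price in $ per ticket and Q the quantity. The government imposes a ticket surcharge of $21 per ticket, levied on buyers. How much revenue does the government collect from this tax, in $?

Before the tax: set 583.5 − 6.5P = 4P + 90 → P* = $47, Q* = 278.
With the tax collected from buyers, demand (in seller-price terms) shifts: Qd = 583.5 − 6.5(P + 21).
Solving gives Q = 226 with buyers paying $55 and sellers receiving $34 (the $21 wedge).
Revenue = t · Q = 21 · 226 = $4746.

Tax revenue = $4746.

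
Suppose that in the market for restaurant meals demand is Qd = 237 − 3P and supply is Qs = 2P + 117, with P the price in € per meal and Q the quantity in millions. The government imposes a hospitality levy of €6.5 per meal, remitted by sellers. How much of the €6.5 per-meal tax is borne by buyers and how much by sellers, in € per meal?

Buyers bear €2.6 per meal; sellers bear €3.9 per meal.

Without the tax, 237 − 3P = 2P + 117 gives 5P = 120, so P* = €24 and Q* = 165.
With the tax collected from sellers, supply shifts: Qs = 2(P − 6.5) + 117.
New equilibrium: buyers pay €26.6, sellers receive €20.1, Q = 157.2. (Wedge: Pb − Ps = 6.5.)
Burden on buyers: €2.6; on sellers: €3.9. (They sum to €6.5.)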